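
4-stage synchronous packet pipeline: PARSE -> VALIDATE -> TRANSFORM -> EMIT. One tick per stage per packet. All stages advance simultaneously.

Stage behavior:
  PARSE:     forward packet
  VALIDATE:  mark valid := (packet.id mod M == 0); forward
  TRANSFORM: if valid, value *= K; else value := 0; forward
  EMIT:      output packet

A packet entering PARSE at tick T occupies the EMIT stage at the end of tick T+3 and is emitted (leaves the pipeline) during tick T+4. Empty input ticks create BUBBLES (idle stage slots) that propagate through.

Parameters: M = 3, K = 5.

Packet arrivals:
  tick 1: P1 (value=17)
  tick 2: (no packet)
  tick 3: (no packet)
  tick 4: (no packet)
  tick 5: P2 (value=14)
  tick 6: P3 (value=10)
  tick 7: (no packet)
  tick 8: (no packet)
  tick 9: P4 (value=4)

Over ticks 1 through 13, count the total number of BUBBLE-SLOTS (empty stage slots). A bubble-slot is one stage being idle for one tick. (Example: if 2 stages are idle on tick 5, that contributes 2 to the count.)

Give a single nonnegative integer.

Answer: 36

Derivation:
Tick 1: [PARSE:P1(v=17,ok=F), VALIDATE:-, TRANSFORM:-, EMIT:-] out:-; bubbles=3
Tick 2: [PARSE:-, VALIDATE:P1(v=17,ok=F), TRANSFORM:-, EMIT:-] out:-; bubbles=3
Tick 3: [PARSE:-, VALIDATE:-, TRANSFORM:P1(v=0,ok=F), EMIT:-] out:-; bubbles=3
Tick 4: [PARSE:-, VALIDATE:-, TRANSFORM:-, EMIT:P1(v=0,ok=F)] out:-; bubbles=3
Tick 5: [PARSE:P2(v=14,ok=F), VALIDATE:-, TRANSFORM:-, EMIT:-] out:P1(v=0); bubbles=3
Tick 6: [PARSE:P3(v=10,ok=F), VALIDATE:P2(v=14,ok=F), TRANSFORM:-, EMIT:-] out:-; bubbles=2
Tick 7: [PARSE:-, VALIDATE:P3(v=10,ok=T), TRANSFORM:P2(v=0,ok=F), EMIT:-] out:-; bubbles=2
Tick 8: [PARSE:-, VALIDATE:-, TRANSFORM:P3(v=50,ok=T), EMIT:P2(v=0,ok=F)] out:-; bubbles=2
Tick 9: [PARSE:P4(v=4,ok=F), VALIDATE:-, TRANSFORM:-, EMIT:P3(v=50,ok=T)] out:P2(v=0); bubbles=2
Tick 10: [PARSE:-, VALIDATE:P4(v=4,ok=F), TRANSFORM:-, EMIT:-] out:P3(v=50); bubbles=3
Tick 11: [PARSE:-, VALIDATE:-, TRANSFORM:P4(v=0,ok=F), EMIT:-] out:-; bubbles=3
Tick 12: [PARSE:-, VALIDATE:-, TRANSFORM:-, EMIT:P4(v=0,ok=F)] out:-; bubbles=3
Tick 13: [PARSE:-, VALIDATE:-, TRANSFORM:-, EMIT:-] out:P4(v=0); bubbles=4
Total bubble-slots: 36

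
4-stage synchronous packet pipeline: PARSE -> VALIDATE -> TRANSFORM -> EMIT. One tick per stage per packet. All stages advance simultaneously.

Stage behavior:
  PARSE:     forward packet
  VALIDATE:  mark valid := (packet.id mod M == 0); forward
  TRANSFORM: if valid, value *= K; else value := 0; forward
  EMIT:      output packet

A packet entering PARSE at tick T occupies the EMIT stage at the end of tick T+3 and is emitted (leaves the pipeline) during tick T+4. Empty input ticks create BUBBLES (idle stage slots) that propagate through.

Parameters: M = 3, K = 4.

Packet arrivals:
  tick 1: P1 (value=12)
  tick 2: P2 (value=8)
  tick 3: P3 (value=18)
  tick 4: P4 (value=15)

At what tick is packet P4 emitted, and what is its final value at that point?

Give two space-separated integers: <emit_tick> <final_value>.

Tick 1: [PARSE:P1(v=12,ok=F), VALIDATE:-, TRANSFORM:-, EMIT:-] out:-; in:P1
Tick 2: [PARSE:P2(v=8,ok=F), VALIDATE:P1(v=12,ok=F), TRANSFORM:-, EMIT:-] out:-; in:P2
Tick 3: [PARSE:P3(v=18,ok=F), VALIDATE:P2(v=8,ok=F), TRANSFORM:P1(v=0,ok=F), EMIT:-] out:-; in:P3
Tick 4: [PARSE:P4(v=15,ok=F), VALIDATE:P3(v=18,ok=T), TRANSFORM:P2(v=0,ok=F), EMIT:P1(v=0,ok=F)] out:-; in:P4
Tick 5: [PARSE:-, VALIDATE:P4(v=15,ok=F), TRANSFORM:P3(v=72,ok=T), EMIT:P2(v=0,ok=F)] out:P1(v=0); in:-
Tick 6: [PARSE:-, VALIDATE:-, TRANSFORM:P4(v=0,ok=F), EMIT:P3(v=72,ok=T)] out:P2(v=0); in:-
Tick 7: [PARSE:-, VALIDATE:-, TRANSFORM:-, EMIT:P4(v=0,ok=F)] out:P3(v=72); in:-
Tick 8: [PARSE:-, VALIDATE:-, TRANSFORM:-, EMIT:-] out:P4(v=0); in:-
P4: arrives tick 4, valid=False (id=4, id%3=1), emit tick 8, final value 0

Answer: 8 0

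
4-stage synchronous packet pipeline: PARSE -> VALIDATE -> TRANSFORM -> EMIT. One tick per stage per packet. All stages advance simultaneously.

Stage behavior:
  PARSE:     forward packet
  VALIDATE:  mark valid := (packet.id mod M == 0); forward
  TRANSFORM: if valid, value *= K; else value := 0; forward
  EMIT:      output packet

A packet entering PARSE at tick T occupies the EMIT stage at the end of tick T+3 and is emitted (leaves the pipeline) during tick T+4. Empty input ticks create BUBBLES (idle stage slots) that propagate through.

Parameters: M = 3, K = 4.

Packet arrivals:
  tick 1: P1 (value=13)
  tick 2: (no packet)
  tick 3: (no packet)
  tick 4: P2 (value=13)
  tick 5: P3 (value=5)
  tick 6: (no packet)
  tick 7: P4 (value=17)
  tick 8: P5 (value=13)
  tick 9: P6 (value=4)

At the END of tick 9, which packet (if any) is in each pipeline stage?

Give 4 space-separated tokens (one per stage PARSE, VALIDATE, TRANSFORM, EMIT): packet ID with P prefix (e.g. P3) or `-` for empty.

Answer: P6 P5 P4 -

Derivation:
Tick 1: [PARSE:P1(v=13,ok=F), VALIDATE:-, TRANSFORM:-, EMIT:-] out:-; in:P1
Tick 2: [PARSE:-, VALIDATE:P1(v=13,ok=F), TRANSFORM:-, EMIT:-] out:-; in:-
Tick 3: [PARSE:-, VALIDATE:-, TRANSFORM:P1(v=0,ok=F), EMIT:-] out:-; in:-
Tick 4: [PARSE:P2(v=13,ok=F), VALIDATE:-, TRANSFORM:-, EMIT:P1(v=0,ok=F)] out:-; in:P2
Tick 5: [PARSE:P3(v=5,ok=F), VALIDATE:P2(v=13,ok=F), TRANSFORM:-, EMIT:-] out:P1(v=0); in:P3
Tick 6: [PARSE:-, VALIDATE:P3(v=5,ok=T), TRANSFORM:P2(v=0,ok=F), EMIT:-] out:-; in:-
Tick 7: [PARSE:P4(v=17,ok=F), VALIDATE:-, TRANSFORM:P3(v=20,ok=T), EMIT:P2(v=0,ok=F)] out:-; in:P4
Tick 8: [PARSE:P5(v=13,ok=F), VALIDATE:P4(v=17,ok=F), TRANSFORM:-, EMIT:P3(v=20,ok=T)] out:P2(v=0); in:P5
Tick 9: [PARSE:P6(v=4,ok=F), VALIDATE:P5(v=13,ok=F), TRANSFORM:P4(v=0,ok=F), EMIT:-] out:P3(v=20); in:P6
At end of tick 9: ['P6', 'P5', 'P4', '-']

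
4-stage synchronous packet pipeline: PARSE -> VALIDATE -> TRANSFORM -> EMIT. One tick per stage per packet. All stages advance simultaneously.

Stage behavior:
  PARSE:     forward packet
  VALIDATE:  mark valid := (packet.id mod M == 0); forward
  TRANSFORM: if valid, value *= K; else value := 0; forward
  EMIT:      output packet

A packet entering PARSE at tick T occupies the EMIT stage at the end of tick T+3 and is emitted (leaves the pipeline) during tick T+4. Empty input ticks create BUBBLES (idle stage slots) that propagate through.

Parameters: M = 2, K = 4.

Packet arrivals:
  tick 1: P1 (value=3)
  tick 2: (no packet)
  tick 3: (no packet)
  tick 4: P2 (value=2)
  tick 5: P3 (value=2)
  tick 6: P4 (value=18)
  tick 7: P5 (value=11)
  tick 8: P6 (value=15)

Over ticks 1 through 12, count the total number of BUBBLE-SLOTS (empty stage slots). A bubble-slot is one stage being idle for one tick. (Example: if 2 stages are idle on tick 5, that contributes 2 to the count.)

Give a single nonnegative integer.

Tick 1: [PARSE:P1(v=3,ok=F), VALIDATE:-, TRANSFORM:-, EMIT:-] out:-; bubbles=3
Tick 2: [PARSE:-, VALIDATE:P1(v=3,ok=F), TRANSFORM:-, EMIT:-] out:-; bubbles=3
Tick 3: [PARSE:-, VALIDATE:-, TRANSFORM:P1(v=0,ok=F), EMIT:-] out:-; bubbles=3
Tick 4: [PARSE:P2(v=2,ok=F), VALIDATE:-, TRANSFORM:-, EMIT:P1(v=0,ok=F)] out:-; bubbles=2
Tick 5: [PARSE:P3(v=2,ok=F), VALIDATE:P2(v=2,ok=T), TRANSFORM:-, EMIT:-] out:P1(v=0); bubbles=2
Tick 6: [PARSE:P4(v=18,ok=F), VALIDATE:P3(v=2,ok=F), TRANSFORM:P2(v=8,ok=T), EMIT:-] out:-; bubbles=1
Tick 7: [PARSE:P5(v=11,ok=F), VALIDATE:P4(v=18,ok=T), TRANSFORM:P3(v=0,ok=F), EMIT:P2(v=8,ok=T)] out:-; bubbles=0
Tick 8: [PARSE:P6(v=15,ok=F), VALIDATE:P5(v=11,ok=F), TRANSFORM:P4(v=72,ok=T), EMIT:P3(v=0,ok=F)] out:P2(v=8); bubbles=0
Tick 9: [PARSE:-, VALIDATE:P6(v=15,ok=T), TRANSFORM:P5(v=0,ok=F), EMIT:P4(v=72,ok=T)] out:P3(v=0); bubbles=1
Tick 10: [PARSE:-, VALIDATE:-, TRANSFORM:P6(v=60,ok=T), EMIT:P5(v=0,ok=F)] out:P4(v=72); bubbles=2
Tick 11: [PARSE:-, VALIDATE:-, TRANSFORM:-, EMIT:P6(v=60,ok=T)] out:P5(v=0); bubbles=3
Tick 12: [PARSE:-, VALIDATE:-, TRANSFORM:-, EMIT:-] out:P6(v=60); bubbles=4
Total bubble-slots: 24

Answer: 24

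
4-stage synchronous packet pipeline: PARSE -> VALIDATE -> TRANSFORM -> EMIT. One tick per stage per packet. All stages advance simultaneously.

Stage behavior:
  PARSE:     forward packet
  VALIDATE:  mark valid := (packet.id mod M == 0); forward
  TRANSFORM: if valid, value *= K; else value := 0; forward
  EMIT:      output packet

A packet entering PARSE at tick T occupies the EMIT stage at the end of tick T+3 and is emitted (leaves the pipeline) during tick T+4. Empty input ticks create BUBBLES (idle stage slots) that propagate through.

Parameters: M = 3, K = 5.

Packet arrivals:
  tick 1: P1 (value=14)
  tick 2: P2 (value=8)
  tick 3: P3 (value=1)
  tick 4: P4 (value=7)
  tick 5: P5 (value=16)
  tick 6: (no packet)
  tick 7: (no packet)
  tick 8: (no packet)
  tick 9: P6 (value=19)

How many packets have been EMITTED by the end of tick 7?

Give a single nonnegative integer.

Tick 1: [PARSE:P1(v=14,ok=F), VALIDATE:-, TRANSFORM:-, EMIT:-] out:-; in:P1
Tick 2: [PARSE:P2(v=8,ok=F), VALIDATE:P1(v=14,ok=F), TRANSFORM:-, EMIT:-] out:-; in:P2
Tick 3: [PARSE:P3(v=1,ok=F), VALIDATE:P2(v=8,ok=F), TRANSFORM:P1(v=0,ok=F), EMIT:-] out:-; in:P3
Tick 4: [PARSE:P4(v=7,ok=F), VALIDATE:P3(v=1,ok=T), TRANSFORM:P2(v=0,ok=F), EMIT:P1(v=0,ok=F)] out:-; in:P4
Tick 5: [PARSE:P5(v=16,ok=F), VALIDATE:P4(v=7,ok=F), TRANSFORM:P3(v=5,ok=T), EMIT:P2(v=0,ok=F)] out:P1(v=0); in:P5
Tick 6: [PARSE:-, VALIDATE:P5(v=16,ok=F), TRANSFORM:P4(v=0,ok=F), EMIT:P3(v=5,ok=T)] out:P2(v=0); in:-
Tick 7: [PARSE:-, VALIDATE:-, TRANSFORM:P5(v=0,ok=F), EMIT:P4(v=0,ok=F)] out:P3(v=5); in:-
Emitted by tick 7: ['P1', 'P2', 'P3']

Answer: 3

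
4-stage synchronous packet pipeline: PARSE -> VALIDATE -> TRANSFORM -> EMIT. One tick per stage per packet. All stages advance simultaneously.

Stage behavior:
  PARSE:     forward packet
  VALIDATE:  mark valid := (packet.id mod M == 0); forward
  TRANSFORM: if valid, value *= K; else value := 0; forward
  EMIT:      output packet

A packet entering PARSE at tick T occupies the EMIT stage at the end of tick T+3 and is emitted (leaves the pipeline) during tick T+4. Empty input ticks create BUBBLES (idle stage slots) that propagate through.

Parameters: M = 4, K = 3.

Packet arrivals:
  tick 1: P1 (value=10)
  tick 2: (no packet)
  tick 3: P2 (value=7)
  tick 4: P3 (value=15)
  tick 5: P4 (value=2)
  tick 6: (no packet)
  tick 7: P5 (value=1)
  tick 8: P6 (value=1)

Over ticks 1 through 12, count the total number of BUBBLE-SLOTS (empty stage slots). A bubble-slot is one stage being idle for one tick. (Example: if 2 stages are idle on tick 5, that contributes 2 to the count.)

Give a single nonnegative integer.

Answer: 24

Derivation:
Tick 1: [PARSE:P1(v=10,ok=F), VALIDATE:-, TRANSFORM:-, EMIT:-] out:-; bubbles=3
Tick 2: [PARSE:-, VALIDATE:P1(v=10,ok=F), TRANSFORM:-, EMIT:-] out:-; bubbles=3
Tick 3: [PARSE:P2(v=7,ok=F), VALIDATE:-, TRANSFORM:P1(v=0,ok=F), EMIT:-] out:-; bubbles=2
Tick 4: [PARSE:P3(v=15,ok=F), VALIDATE:P2(v=7,ok=F), TRANSFORM:-, EMIT:P1(v=0,ok=F)] out:-; bubbles=1
Tick 5: [PARSE:P4(v=2,ok=F), VALIDATE:P3(v=15,ok=F), TRANSFORM:P2(v=0,ok=F), EMIT:-] out:P1(v=0); bubbles=1
Tick 6: [PARSE:-, VALIDATE:P4(v=2,ok=T), TRANSFORM:P3(v=0,ok=F), EMIT:P2(v=0,ok=F)] out:-; bubbles=1
Tick 7: [PARSE:P5(v=1,ok=F), VALIDATE:-, TRANSFORM:P4(v=6,ok=T), EMIT:P3(v=0,ok=F)] out:P2(v=0); bubbles=1
Tick 8: [PARSE:P6(v=1,ok=F), VALIDATE:P5(v=1,ok=F), TRANSFORM:-, EMIT:P4(v=6,ok=T)] out:P3(v=0); bubbles=1
Tick 9: [PARSE:-, VALIDATE:P6(v=1,ok=F), TRANSFORM:P5(v=0,ok=F), EMIT:-] out:P4(v=6); bubbles=2
Tick 10: [PARSE:-, VALIDATE:-, TRANSFORM:P6(v=0,ok=F), EMIT:P5(v=0,ok=F)] out:-; bubbles=2
Tick 11: [PARSE:-, VALIDATE:-, TRANSFORM:-, EMIT:P6(v=0,ok=F)] out:P5(v=0); bubbles=3
Tick 12: [PARSE:-, VALIDATE:-, TRANSFORM:-, EMIT:-] out:P6(v=0); bubbles=4
Total bubble-slots: 24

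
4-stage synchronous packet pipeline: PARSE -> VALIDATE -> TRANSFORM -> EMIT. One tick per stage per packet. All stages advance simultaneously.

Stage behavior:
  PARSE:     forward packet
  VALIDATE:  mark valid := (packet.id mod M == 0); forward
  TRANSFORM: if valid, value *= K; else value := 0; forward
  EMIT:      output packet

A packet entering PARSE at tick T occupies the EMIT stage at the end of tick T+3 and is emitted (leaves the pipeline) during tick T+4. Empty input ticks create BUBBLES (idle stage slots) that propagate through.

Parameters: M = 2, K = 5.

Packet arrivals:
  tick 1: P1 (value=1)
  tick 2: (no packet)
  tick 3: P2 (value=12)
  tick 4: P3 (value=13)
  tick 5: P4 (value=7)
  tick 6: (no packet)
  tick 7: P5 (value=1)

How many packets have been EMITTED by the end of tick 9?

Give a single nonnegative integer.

Tick 1: [PARSE:P1(v=1,ok=F), VALIDATE:-, TRANSFORM:-, EMIT:-] out:-; in:P1
Tick 2: [PARSE:-, VALIDATE:P1(v=1,ok=F), TRANSFORM:-, EMIT:-] out:-; in:-
Tick 3: [PARSE:P2(v=12,ok=F), VALIDATE:-, TRANSFORM:P1(v=0,ok=F), EMIT:-] out:-; in:P2
Tick 4: [PARSE:P3(v=13,ok=F), VALIDATE:P2(v=12,ok=T), TRANSFORM:-, EMIT:P1(v=0,ok=F)] out:-; in:P3
Tick 5: [PARSE:P4(v=7,ok=F), VALIDATE:P3(v=13,ok=F), TRANSFORM:P2(v=60,ok=T), EMIT:-] out:P1(v=0); in:P4
Tick 6: [PARSE:-, VALIDATE:P4(v=7,ok=T), TRANSFORM:P3(v=0,ok=F), EMIT:P2(v=60,ok=T)] out:-; in:-
Tick 7: [PARSE:P5(v=1,ok=F), VALIDATE:-, TRANSFORM:P4(v=35,ok=T), EMIT:P3(v=0,ok=F)] out:P2(v=60); in:P5
Tick 8: [PARSE:-, VALIDATE:P5(v=1,ok=F), TRANSFORM:-, EMIT:P4(v=35,ok=T)] out:P3(v=0); in:-
Tick 9: [PARSE:-, VALIDATE:-, TRANSFORM:P5(v=0,ok=F), EMIT:-] out:P4(v=35); in:-
Emitted by tick 9: ['P1', 'P2', 'P3', 'P4']

Answer: 4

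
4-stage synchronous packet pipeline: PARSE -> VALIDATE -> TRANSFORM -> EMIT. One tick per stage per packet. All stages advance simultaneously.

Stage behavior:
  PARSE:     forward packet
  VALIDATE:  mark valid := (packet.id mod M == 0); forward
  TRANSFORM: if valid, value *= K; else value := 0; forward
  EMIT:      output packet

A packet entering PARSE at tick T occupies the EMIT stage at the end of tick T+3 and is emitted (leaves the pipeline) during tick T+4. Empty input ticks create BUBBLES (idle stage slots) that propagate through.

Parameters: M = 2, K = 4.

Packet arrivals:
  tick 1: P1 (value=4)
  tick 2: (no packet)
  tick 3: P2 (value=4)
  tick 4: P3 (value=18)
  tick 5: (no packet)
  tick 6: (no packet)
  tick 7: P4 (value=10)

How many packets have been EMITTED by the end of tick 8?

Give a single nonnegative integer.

Tick 1: [PARSE:P1(v=4,ok=F), VALIDATE:-, TRANSFORM:-, EMIT:-] out:-; in:P1
Tick 2: [PARSE:-, VALIDATE:P1(v=4,ok=F), TRANSFORM:-, EMIT:-] out:-; in:-
Tick 3: [PARSE:P2(v=4,ok=F), VALIDATE:-, TRANSFORM:P1(v=0,ok=F), EMIT:-] out:-; in:P2
Tick 4: [PARSE:P3(v=18,ok=F), VALIDATE:P2(v=4,ok=T), TRANSFORM:-, EMIT:P1(v=0,ok=F)] out:-; in:P3
Tick 5: [PARSE:-, VALIDATE:P3(v=18,ok=F), TRANSFORM:P2(v=16,ok=T), EMIT:-] out:P1(v=0); in:-
Tick 6: [PARSE:-, VALIDATE:-, TRANSFORM:P3(v=0,ok=F), EMIT:P2(v=16,ok=T)] out:-; in:-
Tick 7: [PARSE:P4(v=10,ok=F), VALIDATE:-, TRANSFORM:-, EMIT:P3(v=0,ok=F)] out:P2(v=16); in:P4
Tick 8: [PARSE:-, VALIDATE:P4(v=10,ok=T), TRANSFORM:-, EMIT:-] out:P3(v=0); in:-
Emitted by tick 8: ['P1', 'P2', 'P3']

Answer: 3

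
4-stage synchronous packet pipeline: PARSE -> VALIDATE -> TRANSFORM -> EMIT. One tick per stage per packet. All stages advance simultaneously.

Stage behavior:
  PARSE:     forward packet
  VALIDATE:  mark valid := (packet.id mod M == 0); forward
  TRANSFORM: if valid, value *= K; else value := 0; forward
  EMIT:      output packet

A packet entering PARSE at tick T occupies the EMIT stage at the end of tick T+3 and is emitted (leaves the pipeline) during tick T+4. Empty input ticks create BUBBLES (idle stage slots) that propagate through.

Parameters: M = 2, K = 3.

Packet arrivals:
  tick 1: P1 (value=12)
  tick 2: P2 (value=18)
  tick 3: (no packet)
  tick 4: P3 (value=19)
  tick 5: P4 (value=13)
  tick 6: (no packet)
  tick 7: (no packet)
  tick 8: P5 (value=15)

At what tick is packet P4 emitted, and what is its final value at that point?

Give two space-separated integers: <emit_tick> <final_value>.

Answer: 9 39

Derivation:
Tick 1: [PARSE:P1(v=12,ok=F), VALIDATE:-, TRANSFORM:-, EMIT:-] out:-; in:P1
Tick 2: [PARSE:P2(v=18,ok=F), VALIDATE:P1(v=12,ok=F), TRANSFORM:-, EMIT:-] out:-; in:P2
Tick 3: [PARSE:-, VALIDATE:P2(v=18,ok=T), TRANSFORM:P1(v=0,ok=F), EMIT:-] out:-; in:-
Tick 4: [PARSE:P3(v=19,ok=F), VALIDATE:-, TRANSFORM:P2(v=54,ok=T), EMIT:P1(v=0,ok=F)] out:-; in:P3
Tick 5: [PARSE:P4(v=13,ok=F), VALIDATE:P3(v=19,ok=F), TRANSFORM:-, EMIT:P2(v=54,ok=T)] out:P1(v=0); in:P4
Tick 6: [PARSE:-, VALIDATE:P4(v=13,ok=T), TRANSFORM:P3(v=0,ok=F), EMIT:-] out:P2(v=54); in:-
Tick 7: [PARSE:-, VALIDATE:-, TRANSFORM:P4(v=39,ok=T), EMIT:P3(v=0,ok=F)] out:-; in:-
Tick 8: [PARSE:P5(v=15,ok=F), VALIDATE:-, TRANSFORM:-, EMIT:P4(v=39,ok=T)] out:P3(v=0); in:P5
Tick 9: [PARSE:-, VALIDATE:P5(v=15,ok=F), TRANSFORM:-, EMIT:-] out:P4(v=39); in:-
Tick 10: [PARSE:-, VALIDATE:-, TRANSFORM:P5(v=0,ok=F), EMIT:-] out:-; in:-
Tick 11: [PARSE:-, VALIDATE:-, TRANSFORM:-, EMIT:P5(v=0,ok=F)] out:-; in:-
Tick 12: [PARSE:-, VALIDATE:-, TRANSFORM:-, EMIT:-] out:P5(v=0); in:-
P4: arrives tick 5, valid=True (id=4, id%2=0), emit tick 9, final value 39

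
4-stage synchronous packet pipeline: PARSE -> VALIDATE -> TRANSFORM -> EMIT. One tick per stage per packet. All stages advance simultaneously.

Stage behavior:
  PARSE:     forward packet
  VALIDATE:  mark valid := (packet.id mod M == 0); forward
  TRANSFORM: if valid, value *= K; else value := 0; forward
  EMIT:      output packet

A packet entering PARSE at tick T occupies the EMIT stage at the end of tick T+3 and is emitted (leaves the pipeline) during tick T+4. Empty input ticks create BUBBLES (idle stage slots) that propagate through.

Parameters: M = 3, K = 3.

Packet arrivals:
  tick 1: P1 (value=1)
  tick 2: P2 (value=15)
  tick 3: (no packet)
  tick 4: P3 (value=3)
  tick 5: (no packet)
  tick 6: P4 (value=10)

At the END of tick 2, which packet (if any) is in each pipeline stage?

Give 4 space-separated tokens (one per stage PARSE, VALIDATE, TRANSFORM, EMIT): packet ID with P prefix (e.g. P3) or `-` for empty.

Answer: P2 P1 - -

Derivation:
Tick 1: [PARSE:P1(v=1,ok=F), VALIDATE:-, TRANSFORM:-, EMIT:-] out:-; in:P1
Tick 2: [PARSE:P2(v=15,ok=F), VALIDATE:P1(v=1,ok=F), TRANSFORM:-, EMIT:-] out:-; in:P2
At end of tick 2: ['P2', 'P1', '-', '-']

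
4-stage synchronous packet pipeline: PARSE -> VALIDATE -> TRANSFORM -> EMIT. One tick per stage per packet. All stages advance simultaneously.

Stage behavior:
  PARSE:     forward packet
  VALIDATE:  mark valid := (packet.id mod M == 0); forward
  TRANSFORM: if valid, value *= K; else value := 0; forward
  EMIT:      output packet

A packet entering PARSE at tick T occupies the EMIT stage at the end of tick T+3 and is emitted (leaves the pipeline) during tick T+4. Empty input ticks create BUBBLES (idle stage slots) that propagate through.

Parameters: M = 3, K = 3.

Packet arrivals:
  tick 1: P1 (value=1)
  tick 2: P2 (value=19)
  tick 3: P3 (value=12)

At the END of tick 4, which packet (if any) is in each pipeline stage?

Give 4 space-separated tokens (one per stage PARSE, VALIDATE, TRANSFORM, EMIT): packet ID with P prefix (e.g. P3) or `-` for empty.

Tick 1: [PARSE:P1(v=1,ok=F), VALIDATE:-, TRANSFORM:-, EMIT:-] out:-; in:P1
Tick 2: [PARSE:P2(v=19,ok=F), VALIDATE:P1(v=1,ok=F), TRANSFORM:-, EMIT:-] out:-; in:P2
Tick 3: [PARSE:P3(v=12,ok=F), VALIDATE:P2(v=19,ok=F), TRANSFORM:P1(v=0,ok=F), EMIT:-] out:-; in:P3
Tick 4: [PARSE:-, VALIDATE:P3(v=12,ok=T), TRANSFORM:P2(v=0,ok=F), EMIT:P1(v=0,ok=F)] out:-; in:-
At end of tick 4: ['-', 'P3', 'P2', 'P1']

Answer: - P3 P2 P1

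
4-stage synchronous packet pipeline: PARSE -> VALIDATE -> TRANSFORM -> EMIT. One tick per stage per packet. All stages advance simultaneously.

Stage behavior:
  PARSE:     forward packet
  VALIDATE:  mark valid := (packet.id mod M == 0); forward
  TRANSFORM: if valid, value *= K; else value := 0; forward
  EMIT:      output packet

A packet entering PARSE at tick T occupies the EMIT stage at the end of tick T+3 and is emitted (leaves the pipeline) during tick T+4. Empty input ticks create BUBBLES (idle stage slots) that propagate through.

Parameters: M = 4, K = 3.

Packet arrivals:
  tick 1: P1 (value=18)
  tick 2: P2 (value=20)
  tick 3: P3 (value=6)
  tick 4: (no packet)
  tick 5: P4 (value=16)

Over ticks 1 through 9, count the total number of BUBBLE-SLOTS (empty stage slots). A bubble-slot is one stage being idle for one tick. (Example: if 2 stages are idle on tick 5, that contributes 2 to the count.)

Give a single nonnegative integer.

Answer: 20

Derivation:
Tick 1: [PARSE:P1(v=18,ok=F), VALIDATE:-, TRANSFORM:-, EMIT:-] out:-; bubbles=3
Tick 2: [PARSE:P2(v=20,ok=F), VALIDATE:P1(v=18,ok=F), TRANSFORM:-, EMIT:-] out:-; bubbles=2
Tick 3: [PARSE:P3(v=6,ok=F), VALIDATE:P2(v=20,ok=F), TRANSFORM:P1(v=0,ok=F), EMIT:-] out:-; bubbles=1
Tick 4: [PARSE:-, VALIDATE:P3(v=6,ok=F), TRANSFORM:P2(v=0,ok=F), EMIT:P1(v=0,ok=F)] out:-; bubbles=1
Tick 5: [PARSE:P4(v=16,ok=F), VALIDATE:-, TRANSFORM:P3(v=0,ok=F), EMIT:P2(v=0,ok=F)] out:P1(v=0); bubbles=1
Tick 6: [PARSE:-, VALIDATE:P4(v=16,ok=T), TRANSFORM:-, EMIT:P3(v=0,ok=F)] out:P2(v=0); bubbles=2
Tick 7: [PARSE:-, VALIDATE:-, TRANSFORM:P4(v=48,ok=T), EMIT:-] out:P3(v=0); bubbles=3
Tick 8: [PARSE:-, VALIDATE:-, TRANSFORM:-, EMIT:P4(v=48,ok=T)] out:-; bubbles=3
Tick 9: [PARSE:-, VALIDATE:-, TRANSFORM:-, EMIT:-] out:P4(v=48); bubbles=4
Total bubble-slots: 20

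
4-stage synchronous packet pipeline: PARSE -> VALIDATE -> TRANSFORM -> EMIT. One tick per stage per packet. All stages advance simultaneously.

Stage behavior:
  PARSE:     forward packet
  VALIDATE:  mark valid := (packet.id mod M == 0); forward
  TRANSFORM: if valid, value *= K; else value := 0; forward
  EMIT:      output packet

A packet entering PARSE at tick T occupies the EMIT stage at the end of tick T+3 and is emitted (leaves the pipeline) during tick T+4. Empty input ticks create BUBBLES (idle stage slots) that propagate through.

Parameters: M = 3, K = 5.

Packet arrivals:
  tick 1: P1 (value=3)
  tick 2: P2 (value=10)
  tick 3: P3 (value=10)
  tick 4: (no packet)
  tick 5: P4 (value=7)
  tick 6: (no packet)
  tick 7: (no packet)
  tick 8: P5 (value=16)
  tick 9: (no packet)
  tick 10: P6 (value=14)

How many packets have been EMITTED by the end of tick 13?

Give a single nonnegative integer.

Answer: 5

Derivation:
Tick 1: [PARSE:P1(v=3,ok=F), VALIDATE:-, TRANSFORM:-, EMIT:-] out:-; in:P1
Tick 2: [PARSE:P2(v=10,ok=F), VALIDATE:P1(v=3,ok=F), TRANSFORM:-, EMIT:-] out:-; in:P2
Tick 3: [PARSE:P3(v=10,ok=F), VALIDATE:P2(v=10,ok=F), TRANSFORM:P1(v=0,ok=F), EMIT:-] out:-; in:P3
Tick 4: [PARSE:-, VALIDATE:P3(v=10,ok=T), TRANSFORM:P2(v=0,ok=F), EMIT:P1(v=0,ok=F)] out:-; in:-
Tick 5: [PARSE:P4(v=7,ok=F), VALIDATE:-, TRANSFORM:P3(v=50,ok=T), EMIT:P2(v=0,ok=F)] out:P1(v=0); in:P4
Tick 6: [PARSE:-, VALIDATE:P4(v=7,ok=F), TRANSFORM:-, EMIT:P3(v=50,ok=T)] out:P2(v=0); in:-
Tick 7: [PARSE:-, VALIDATE:-, TRANSFORM:P4(v=0,ok=F), EMIT:-] out:P3(v=50); in:-
Tick 8: [PARSE:P5(v=16,ok=F), VALIDATE:-, TRANSFORM:-, EMIT:P4(v=0,ok=F)] out:-; in:P5
Tick 9: [PARSE:-, VALIDATE:P5(v=16,ok=F), TRANSFORM:-, EMIT:-] out:P4(v=0); in:-
Tick 10: [PARSE:P6(v=14,ok=F), VALIDATE:-, TRANSFORM:P5(v=0,ok=F), EMIT:-] out:-; in:P6
Tick 11: [PARSE:-, VALIDATE:P6(v=14,ok=T), TRANSFORM:-, EMIT:P5(v=0,ok=F)] out:-; in:-
Tick 12: [PARSE:-, VALIDATE:-, TRANSFORM:P6(v=70,ok=T), EMIT:-] out:P5(v=0); in:-
Tick 13: [PARSE:-, VALIDATE:-, TRANSFORM:-, EMIT:P6(v=70,ok=T)] out:-; in:-
Emitted by tick 13: ['P1', 'P2', 'P3', 'P4', 'P5']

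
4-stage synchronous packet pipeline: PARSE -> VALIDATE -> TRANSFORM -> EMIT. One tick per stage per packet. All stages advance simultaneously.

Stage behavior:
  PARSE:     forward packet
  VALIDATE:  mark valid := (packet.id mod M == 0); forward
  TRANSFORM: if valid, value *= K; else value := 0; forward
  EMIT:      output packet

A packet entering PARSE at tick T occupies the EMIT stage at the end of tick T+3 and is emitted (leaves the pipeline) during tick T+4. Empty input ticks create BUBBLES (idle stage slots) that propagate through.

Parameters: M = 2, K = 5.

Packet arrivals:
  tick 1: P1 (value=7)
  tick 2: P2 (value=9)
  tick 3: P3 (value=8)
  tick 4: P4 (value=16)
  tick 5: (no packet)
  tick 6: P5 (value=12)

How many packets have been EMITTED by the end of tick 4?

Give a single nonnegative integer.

Tick 1: [PARSE:P1(v=7,ok=F), VALIDATE:-, TRANSFORM:-, EMIT:-] out:-; in:P1
Tick 2: [PARSE:P2(v=9,ok=F), VALIDATE:P1(v=7,ok=F), TRANSFORM:-, EMIT:-] out:-; in:P2
Tick 3: [PARSE:P3(v=8,ok=F), VALIDATE:P2(v=9,ok=T), TRANSFORM:P1(v=0,ok=F), EMIT:-] out:-; in:P3
Tick 4: [PARSE:P4(v=16,ok=F), VALIDATE:P3(v=8,ok=F), TRANSFORM:P2(v=45,ok=T), EMIT:P1(v=0,ok=F)] out:-; in:P4
Emitted by tick 4: []

Answer: 0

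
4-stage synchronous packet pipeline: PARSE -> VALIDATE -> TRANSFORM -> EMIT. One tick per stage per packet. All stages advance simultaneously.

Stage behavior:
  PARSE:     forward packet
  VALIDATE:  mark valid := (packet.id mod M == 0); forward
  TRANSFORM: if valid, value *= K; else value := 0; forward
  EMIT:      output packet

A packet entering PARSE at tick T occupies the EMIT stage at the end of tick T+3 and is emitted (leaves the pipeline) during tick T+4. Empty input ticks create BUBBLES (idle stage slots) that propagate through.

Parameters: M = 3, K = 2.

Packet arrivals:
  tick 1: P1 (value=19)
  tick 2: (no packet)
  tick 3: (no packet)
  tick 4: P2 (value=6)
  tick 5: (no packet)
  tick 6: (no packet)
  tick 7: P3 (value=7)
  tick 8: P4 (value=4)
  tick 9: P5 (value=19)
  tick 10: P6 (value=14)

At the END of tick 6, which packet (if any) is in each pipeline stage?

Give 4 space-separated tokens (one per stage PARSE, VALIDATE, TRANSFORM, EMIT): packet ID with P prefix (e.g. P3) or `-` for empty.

Tick 1: [PARSE:P1(v=19,ok=F), VALIDATE:-, TRANSFORM:-, EMIT:-] out:-; in:P1
Tick 2: [PARSE:-, VALIDATE:P1(v=19,ok=F), TRANSFORM:-, EMIT:-] out:-; in:-
Tick 3: [PARSE:-, VALIDATE:-, TRANSFORM:P1(v=0,ok=F), EMIT:-] out:-; in:-
Tick 4: [PARSE:P2(v=6,ok=F), VALIDATE:-, TRANSFORM:-, EMIT:P1(v=0,ok=F)] out:-; in:P2
Tick 5: [PARSE:-, VALIDATE:P2(v=6,ok=F), TRANSFORM:-, EMIT:-] out:P1(v=0); in:-
Tick 6: [PARSE:-, VALIDATE:-, TRANSFORM:P2(v=0,ok=F), EMIT:-] out:-; in:-
At end of tick 6: ['-', '-', 'P2', '-']

Answer: - - P2 -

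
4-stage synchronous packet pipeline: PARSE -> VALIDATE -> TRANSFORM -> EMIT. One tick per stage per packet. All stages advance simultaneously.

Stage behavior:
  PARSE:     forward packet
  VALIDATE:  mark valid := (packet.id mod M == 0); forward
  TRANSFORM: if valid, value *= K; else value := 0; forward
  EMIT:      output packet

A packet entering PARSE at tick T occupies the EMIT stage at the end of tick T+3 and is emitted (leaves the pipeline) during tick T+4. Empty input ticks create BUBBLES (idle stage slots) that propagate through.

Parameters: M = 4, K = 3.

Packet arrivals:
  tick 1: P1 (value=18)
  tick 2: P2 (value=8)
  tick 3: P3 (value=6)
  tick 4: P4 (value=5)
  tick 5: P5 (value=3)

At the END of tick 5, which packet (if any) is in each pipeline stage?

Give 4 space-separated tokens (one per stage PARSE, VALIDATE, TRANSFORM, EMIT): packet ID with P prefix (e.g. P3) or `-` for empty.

Answer: P5 P4 P3 P2

Derivation:
Tick 1: [PARSE:P1(v=18,ok=F), VALIDATE:-, TRANSFORM:-, EMIT:-] out:-; in:P1
Tick 2: [PARSE:P2(v=8,ok=F), VALIDATE:P1(v=18,ok=F), TRANSFORM:-, EMIT:-] out:-; in:P2
Tick 3: [PARSE:P3(v=6,ok=F), VALIDATE:P2(v=8,ok=F), TRANSFORM:P1(v=0,ok=F), EMIT:-] out:-; in:P3
Tick 4: [PARSE:P4(v=5,ok=F), VALIDATE:P3(v=6,ok=F), TRANSFORM:P2(v=0,ok=F), EMIT:P1(v=0,ok=F)] out:-; in:P4
Tick 5: [PARSE:P5(v=3,ok=F), VALIDATE:P4(v=5,ok=T), TRANSFORM:P3(v=0,ok=F), EMIT:P2(v=0,ok=F)] out:P1(v=0); in:P5
At end of tick 5: ['P5', 'P4', 'P3', 'P2']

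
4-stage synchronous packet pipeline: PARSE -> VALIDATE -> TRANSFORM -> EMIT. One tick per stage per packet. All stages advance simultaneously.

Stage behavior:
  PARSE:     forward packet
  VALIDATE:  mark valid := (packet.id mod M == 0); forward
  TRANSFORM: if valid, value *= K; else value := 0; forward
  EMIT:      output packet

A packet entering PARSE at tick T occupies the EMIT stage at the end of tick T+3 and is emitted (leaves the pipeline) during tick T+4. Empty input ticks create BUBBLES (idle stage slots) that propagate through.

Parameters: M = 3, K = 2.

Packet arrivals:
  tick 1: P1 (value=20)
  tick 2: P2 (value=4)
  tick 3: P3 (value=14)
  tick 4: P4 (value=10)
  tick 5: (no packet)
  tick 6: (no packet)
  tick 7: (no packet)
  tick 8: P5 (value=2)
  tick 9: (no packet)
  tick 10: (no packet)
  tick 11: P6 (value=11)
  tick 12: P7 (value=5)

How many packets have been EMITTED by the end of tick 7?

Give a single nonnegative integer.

Tick 1: [PARSE:P1(v=20,ok=F), VALIDATE:-, TRANSFORM:-, EMIT:-] out:-; in:P1
Tick 2: [PARSE:P2(v=4,ok=F), VALIDATE:P1(v=20,ok=F), TRANSFORM:-, EMIT:-] out:-; in:P2
Tick 3: [PARSE:P3(v=14,ok=F), VALIDATE:P2(v=4,ok=F), TRANSFORM:P1(v=0,ok=F), EMIT:-] out:-; in:P3
Tick 4: [PARSE:P4(v=10,ok=F), VALIDATE:P3(v=14,ok=T), TRANSFORM:P2(v=0,ok=F), EMIT:P1(v=0,ok=F)] out:-; in:P4
Tick 5: [PARSE:-, VALIDATE:P4(v=10,ok=F), TRANSFORM:P3(v=28,ok=T), EMIT:P2(v=0,ok=F)] out:P1(v=0); in:-
Tick 6: [PARSE:-, VALIDATE:-, TRANSFORM:P4(v=0,ok=F), EMIT:P3(v=28,ok=T)] out:P2(v=0); in:-
Tick 7: [PARSE:-, VALIDATE:-, TRANSFORM:-, EMIT:P4(v=0,ok=F)] out:P3(v=28); in:-
Emitted by tick 7: ['P1', 'P2', 'P3']

Answer: 3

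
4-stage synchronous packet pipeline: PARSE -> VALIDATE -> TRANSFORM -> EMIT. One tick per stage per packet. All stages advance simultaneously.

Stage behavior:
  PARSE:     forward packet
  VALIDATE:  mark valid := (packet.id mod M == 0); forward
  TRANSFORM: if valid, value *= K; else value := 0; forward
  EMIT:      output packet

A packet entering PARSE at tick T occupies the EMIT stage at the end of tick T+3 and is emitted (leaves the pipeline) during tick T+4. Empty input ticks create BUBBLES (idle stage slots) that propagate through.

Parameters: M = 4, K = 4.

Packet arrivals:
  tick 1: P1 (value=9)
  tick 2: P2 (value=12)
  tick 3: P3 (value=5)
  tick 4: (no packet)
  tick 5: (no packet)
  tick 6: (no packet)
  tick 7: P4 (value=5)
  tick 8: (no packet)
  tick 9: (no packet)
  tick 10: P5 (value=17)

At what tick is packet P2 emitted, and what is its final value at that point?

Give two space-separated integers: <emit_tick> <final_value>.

Answer: 6 0

Derivation:
Tick 1: [PARSE:P1(v=9,ok=F), VALIDATE:-, TRANSFORM:-, EMIT:-] out:-; in:P1
Tick 2: [PARSE:P2(v=12,ok=F), VALIDATE:P1(v=9,ok=F), TRANSFORM:-, EMIT:-] out:-; in:P2
Tick 3: [PARSE:P3(v=5,ok=F), VALIDATE:P2(v=12,ok=F), TRANSFORM:P1(v=0,ok=F), EMIT:-] out:-; in:P3
Tick 4: [PARSE:-, VALIDATE:P3(v=5,ok=F), TRANSFORM:P2(v=0,ok=F), EMIT:P1(v=0,ok=F)] out:-; in:-
Tick 5: [PARSE:-, VALIDATE:-, TRANSFORM:P3(v=0,ok=F), EMIT:P2(v=0,ok=F)] out:P1(v=0); in:-
Tick 6: [PARSE:-, VALIDATE:-, TRANSFORM:-, EMIT:P3(v=0,ok=F)] out:P2(v=0); in:-
Tick 7: [PARSE:P4(v=5,ok=F), VALIDATE:-, TRANSFORM:-, EMIT:-] out:P3(v=0); in:P4
Tick 8: [PARSE:-, VALIDATE:P4(v=5,ok=T), TRANSFORM:-, EMIT:-] out:-; in:-
Tick 9: [PARSE:-, VALIDATE:-, TRANSFORM:P4(v=20,ok=T), EMIT:-] out:-; in:-
Tick 10: [PARSE:P5(v=17,ok=F), VALIDATE:-, TRANSFORM:-, EMIT:P4(v=20,ok=T)] out:-; in:P5
Tick 11: [PARSE:-, VALIDATE:P5(v=17,ok=F), TRANSFORM:-, EMIT:-] out:P4(v=20); in:-
Tick 12: [PARSE:-, VALIDATE:-, TRANSFORM:P5(v=0,ok=F), EMIT:-] out:-; in:-
Tick 13: [PARSE:-, VALIDATE:-, TRANSFORM:-, EMIT:P5(v=0,ok=F)] out:-; in:-
Tick 14: [PARSE:-, VALIDATE:-, TRANSFORM:-, EMIT:-] out:P5(v=0); in:-
P2: arrives tick 2, valid=False (id=2, id%4=2), emit tick 6, final value 0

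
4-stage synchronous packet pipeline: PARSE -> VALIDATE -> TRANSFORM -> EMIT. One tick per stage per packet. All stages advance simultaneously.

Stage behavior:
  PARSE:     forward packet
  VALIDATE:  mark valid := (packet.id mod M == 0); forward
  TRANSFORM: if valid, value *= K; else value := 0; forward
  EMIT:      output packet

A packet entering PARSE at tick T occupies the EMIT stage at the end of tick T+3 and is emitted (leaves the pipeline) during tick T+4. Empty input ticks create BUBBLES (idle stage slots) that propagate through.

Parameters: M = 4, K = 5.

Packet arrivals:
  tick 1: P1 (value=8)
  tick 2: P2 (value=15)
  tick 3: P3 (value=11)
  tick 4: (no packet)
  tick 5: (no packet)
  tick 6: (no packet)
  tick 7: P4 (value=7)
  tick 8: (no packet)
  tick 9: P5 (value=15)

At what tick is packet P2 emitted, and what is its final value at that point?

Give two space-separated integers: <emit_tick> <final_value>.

Tick 1: [PARSE:P1(v=8,ok=F), VALIDATE:-, TRANSFORM:-, EMIT:-] out:-; in:P1
Tick 2: [PARSE:P2(v=15,ok=F), VALIDATE:P1(v=8,ok=F), TRANSFORM:-, EMIT:-] out:-; in:P2
Tick 3: [PARSE:P3(v=11,ok=F), VALIDATE:P2(v=15,ok=F), TRANSFORM:P1(v=0,ok=F), EMIT:-] out:-; in:P3
Tick 4: [PARSE:-, VALIDATE:P3(v=11,ok=F), TRANSFORM:P2(v=0,ok=F), EMIT:P1(v=0,ok=F)] out:-; in:-
Tick 5: [PARSE:-, VALIDATE:-, TRANSFORM:P3(v=0,ok=F), EMIT:P2(v=0,ok=F)] out:P1(v=0); in:-
Tick 6: [PARSE:-, VALIDATE:-, TRANSFORM:-, EMIT:P3(v=0,ok=F)] out:P2(v=0); in:-
Tick 7: [PARSE:P4(v=7,ok=F), VALIDATE:-, TRANSFORM:-, EMIT:-] out:P3(v=0); in:P4
Tick 8: [PARSE:-, VALIDATE:P4(v=7,ok=T), TRANSFORM:-, EMIT:-] out:-; in:-
Tick 9: [PARSE:P5(v=15,ok=F), VALIDATE:-, TRANSFORM:P4(v=35,ok=T), EMIT:-] out:-; in:P5
Tick 10: [PARSE:-, VALIDATE:P5(v=15,ok=F), TRANSFORM:-, EMIT:P4(v=35,ok=T)] out:-; in:-
Tick 11: [PARSE:-, VALIDATE:-, TRANSFORM:P5(v=0,ok=F), EMIT:-] out:P4(v=35); in:-
Tick 12: [PARSE:-, VALIDATE:-, TRANSFORM:-, EMIT:P5(v=0,ok=F)] out:-; in:-
Tick 13: [PARSE:-, VALIDATE:-, TRANSFORM:-, EMIT:-] out:P5(v=0); in:-
P2: arrives tick 2, valid=False (id=2, id%4=2), emit tick 6, final value 0

Answer: 6 0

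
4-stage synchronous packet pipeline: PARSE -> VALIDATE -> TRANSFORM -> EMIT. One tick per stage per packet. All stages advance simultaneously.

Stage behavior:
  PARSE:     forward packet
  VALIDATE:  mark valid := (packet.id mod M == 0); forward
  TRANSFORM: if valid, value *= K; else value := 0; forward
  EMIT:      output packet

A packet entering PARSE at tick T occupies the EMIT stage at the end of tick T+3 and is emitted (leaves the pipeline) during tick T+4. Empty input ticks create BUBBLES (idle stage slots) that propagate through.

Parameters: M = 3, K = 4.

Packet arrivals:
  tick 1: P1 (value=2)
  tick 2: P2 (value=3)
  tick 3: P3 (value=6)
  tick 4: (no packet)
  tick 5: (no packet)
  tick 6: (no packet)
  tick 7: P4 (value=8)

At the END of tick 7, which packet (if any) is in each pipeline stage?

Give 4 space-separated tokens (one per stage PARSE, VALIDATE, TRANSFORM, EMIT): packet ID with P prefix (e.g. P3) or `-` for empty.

Answer: P4 - - -

Derivation:
Tick 1: [PARSE:P1(v=2,ok=F), VALIDATE:-, TRANSFORM:-, EMIT:-] out:-; in:P1
Tick 2: [PARSE:P2(v=3,ok=F), VALIDATE:P1(v=2,ok=F), TRANSFORM:-, EMIT:-] out:-; in:P2
Tick 3: [PARSE:P3(v=6,ok=F), VALIDATE:P2(v=3,ok=F), TRANSFORM:P1(v=0,ok=F), EMIT:-] out:-; in:P3
Tick 4: [PARSE:-, VALIDATE:P3(v=6,ok=T), TRANSFORM:P2(v=0,ok=F), EMIT:P1(v=0,ok=F)] out:-; in:-
Tick 5: [PARSE:-, VALIDATE:-, TRANSFORM:P3(v=24,ok=T), EMIT:P2(v=0,ok=F)] out:P1(v=0); in:-
Tick 6: [PARSE:-, VALIDATE:-, TRANSFORM:-, EMIT:P3(v=24,ok=T)] out:P2(v=0); in:-
Tick 7: [PARSE:P4(v=8,ok=F), VALIDATE:-, TRANSFORM:-, EMIT:-] out:P3(v=24); in:P4
At end of tick 7: ['P4', '-', '-', '-']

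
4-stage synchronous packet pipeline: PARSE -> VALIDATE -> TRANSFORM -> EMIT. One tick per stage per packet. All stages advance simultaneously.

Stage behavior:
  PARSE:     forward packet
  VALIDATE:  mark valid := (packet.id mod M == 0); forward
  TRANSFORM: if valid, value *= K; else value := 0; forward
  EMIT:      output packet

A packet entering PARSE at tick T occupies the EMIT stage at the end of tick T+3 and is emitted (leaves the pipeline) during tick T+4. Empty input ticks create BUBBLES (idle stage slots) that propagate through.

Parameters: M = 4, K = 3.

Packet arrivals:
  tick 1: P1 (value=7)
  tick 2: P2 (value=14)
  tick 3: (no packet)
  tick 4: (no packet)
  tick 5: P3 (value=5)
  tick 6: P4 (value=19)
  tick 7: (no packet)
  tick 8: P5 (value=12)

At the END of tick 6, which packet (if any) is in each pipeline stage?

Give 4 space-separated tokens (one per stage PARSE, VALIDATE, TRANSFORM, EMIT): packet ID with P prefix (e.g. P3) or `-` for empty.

Answer: P4 P3 - -

Derivation:
Tick 1: [PARSE:P1(v=7,ok=F), VALIDATE:-, TRANSFORM:-, EMIT:-] out:-; in:P1
Tick 2: [PARSE:P2(v=14,ok=F), VALIDATE:P1(v=7,ok=F), TRANSFORM:-, EMIT:-] out:-; in:P2
Tick 3: [PARSE:-, VALIDATE:P2(v=14,ok=F), TRANSFORM:P1(v=0,ok=F), EMIT:-] out:-; in:-
Tick 4: [PARSE:-, VALIDATE:-, TRANSFORM:P2(v=0,ok=F), EMIT:P1(v=0,ok=F)] out:-; in:-
Tick 5: [PARSE:P3(v=5,ok=F), VALIDATE:-, TRANSFORM:-, EMIT:P2(v=0,ok=F)] out:P1(v=0); in:P3
Tick 6: [PARSE:P4(v=19,ok=F), VALIDATE:P3(v=5,ok=F), TRANSFORM:-, EMIT:-] out:P2(v=0); in:P4
At end of tick 6: ['P4', 'P3', '-', '-']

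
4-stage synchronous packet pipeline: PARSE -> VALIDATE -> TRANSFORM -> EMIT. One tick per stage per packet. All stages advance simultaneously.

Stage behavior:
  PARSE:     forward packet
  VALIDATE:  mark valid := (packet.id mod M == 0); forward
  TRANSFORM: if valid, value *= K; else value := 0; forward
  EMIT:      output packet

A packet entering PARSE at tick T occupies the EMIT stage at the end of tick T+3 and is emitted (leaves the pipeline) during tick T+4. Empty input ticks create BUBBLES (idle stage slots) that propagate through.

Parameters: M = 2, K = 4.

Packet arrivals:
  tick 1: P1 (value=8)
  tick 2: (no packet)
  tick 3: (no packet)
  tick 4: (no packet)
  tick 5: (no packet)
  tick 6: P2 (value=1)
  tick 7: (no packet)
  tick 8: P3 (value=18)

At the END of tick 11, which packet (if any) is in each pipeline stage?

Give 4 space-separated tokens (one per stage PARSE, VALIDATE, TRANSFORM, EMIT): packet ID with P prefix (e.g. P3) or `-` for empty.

Tick 1: [PARSE:P1(v=8,ok=F), VALIDATE:-, TRANSFORM:-, EMIT:-] out:-; in:P1
Tick 2: [PARSE:-, VALIDATE:P1(v=8,ok=F), TRANSFORM:-, EMIT:-] out:-; in:-
Tick 3: [PARSE:-, VALIDATE:-, TRANSFORM:P1(v=0,ok=F), EMIT:-] out:-; in:-
Tick 4: [PARSE:-, VALIDATE:-, TRANSFORM:-, EMIT:P1(v=0,ok=F)] out:-; in:-
Tick 5: [PARSE:-, VALIDATE:-, TRANSFORM:-, EMIT:-] out:P1(v=0); in:-
Tick 6: [PARSE:P2(v=1,ok=F), VALIDATE:-, TRANSFORM:-, EMIT:-] out:-; in:P2
Tick 7: [PARSE:-, VALIDATE:P2(v=1,ok=T), TRANSFORM:-, EMIT:-] out:-; in:-
Tick 8: [PARSE:P3(v=18,ok=F), VALIDATE:-, TRANSFORM:P2(v=4,ok=T), EMIT:-] out:-; in:P3
Tick 9: [PARSE:-, VALIDATE:P3(v=18,ok=F), TRANSFORM:-, EMIT:P2(v=4,ok=T)] out:-; in:-
Tick 10: [PARSE:-, VALIDATE:-, TRANSFORM:P3(v=0,ok=F), EMIT:-] out:P2(v=4); in:-
Tick 11: [PARSE:-, VALIDATE:-, TRANSFORM:-, EMIT:P3(v=0,ok=F)] out:-; in:-
At end of tick 11: ['-', '-', '-', 'P3']

Answer: - - - P3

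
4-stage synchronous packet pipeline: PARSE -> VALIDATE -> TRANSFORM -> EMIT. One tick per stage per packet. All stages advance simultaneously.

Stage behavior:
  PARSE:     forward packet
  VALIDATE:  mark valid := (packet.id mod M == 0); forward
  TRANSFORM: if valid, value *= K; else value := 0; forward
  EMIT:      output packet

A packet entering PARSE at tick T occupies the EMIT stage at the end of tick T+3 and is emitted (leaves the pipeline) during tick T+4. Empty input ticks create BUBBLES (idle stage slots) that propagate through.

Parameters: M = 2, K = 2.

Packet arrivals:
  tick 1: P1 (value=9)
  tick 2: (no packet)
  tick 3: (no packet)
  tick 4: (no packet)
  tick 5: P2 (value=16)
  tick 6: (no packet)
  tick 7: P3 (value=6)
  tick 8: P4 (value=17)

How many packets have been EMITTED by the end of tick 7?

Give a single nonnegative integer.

Tick 1: [PARSE:P1(v=9,ok=F), VALIDATE:-, TRANSFORM:-, EMIT:-] out:-; in:P1
Tick 2: [PARSE:-, VALIDATE:P1(v=9,ok=F), TRANSFORM:-, EMIT:-] out:-; in:-
Tick 3: [PARSE:-, VALIDATE:-, TRANSFORM:P1(v=0,ok=F), EMIT:-] out:-; in:-
Tick 4: [PARSE:-, VALIDATE:-, TRANSFORM:-, EMIT:P1(v=0,ok=F)] out:-; in:-
Tick 5: [PARSE:P2(v=16,ok=F), VALIDATE:-, TRANSFORM:-, EMIT:-] out:P1(v=0); in:P2
Tick 6: [PARSE:-, VALIDATE:P2(v=16,ok=T), TRANSFORM:-, EMIT:-] out:-; in:-
Tick 7: [PARSE:P3(v=6,ok=F), VALIDATE:-, TRANSFORM:P2(v=32,ok=T), EMIT:-] out:-; in:P3
Emitted by tick 7: ['P1']

Answer: 1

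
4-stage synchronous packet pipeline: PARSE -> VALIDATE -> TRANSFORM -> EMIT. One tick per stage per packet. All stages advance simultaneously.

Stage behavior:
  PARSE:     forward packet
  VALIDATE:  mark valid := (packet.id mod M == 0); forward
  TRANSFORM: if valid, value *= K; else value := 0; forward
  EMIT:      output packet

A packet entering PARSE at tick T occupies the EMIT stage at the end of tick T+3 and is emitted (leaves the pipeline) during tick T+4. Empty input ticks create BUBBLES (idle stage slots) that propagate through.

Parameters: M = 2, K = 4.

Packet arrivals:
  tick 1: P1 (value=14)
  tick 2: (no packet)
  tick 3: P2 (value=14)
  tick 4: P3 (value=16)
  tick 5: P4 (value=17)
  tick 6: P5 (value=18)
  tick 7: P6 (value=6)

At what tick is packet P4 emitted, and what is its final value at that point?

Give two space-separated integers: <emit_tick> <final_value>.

Answer: 9 68

Derivation:
Tick 1: [PARSE:P1(v=14,ok=F), VALIDATE:-, TRANSFORM:-, EMIT:-] out:-; in:P1
Tick 2: [PARSE:-, VALIDATE:P1(v=14,ok=F), TRANSFORM:-, EMIT:-] out:-; in:-
Tick 3: [PARSE:P2(v=14,ok=F), VALIDATE:-, TRANSFORM:P1(v=0,ok=F), EMIT:-] out:-; in:P2
Tick 4: [PARSE:P3(v=16,ok=F), VALIDATE:P2(v=14,ok=T), TRANSFORM:-, EMIT:P1(v=0,ok=F)] out:-; in:P3
Tick 5: [PARSE:P4(v=17,ok=F), VALIDATE:P3(v=16,ok=F), TRANSFORM:P2(v=56,ok=T), EMIT:-] out:P1(v=0); in:P4
Tick 6: [PARSE:P5(v=18,ok=F), VALIDATE:P4(v=17,ok=T), TRANSFORM:P3(v=0,ok=F), EMIT:P2(v=56,ok=T)] out:-; in:P5
Tick 7: [PARSE:P6(v=6,ok=F), VALIDATE:P5(v=18,ok=F), TRANSFORM:P4(v=68,ok=T), EMIT:P3(v=0,ok=F)] out:P2(v=56); in:P6
Tick 8: [PARSE:-, VALIDATE:P6(v=6,ok=T), TRANSFORM:P5(v=0,ok=F), EMIT:P4(v=68,ok=T)] out:P3(v=0); in:-
Tick 9: [PARSE:-, VALIDATE:-, TRANSFORM:P6(v=24,ok=T), EMIT:P5(v=0,ok=F)] out:P4(v=68); in:-
Tick 10: [PARSE:-, VALIDATE:-, TRANSFORM:-, EMIT:P6(v=24,ok=T)] out:P5(v=0); in:-
Tick 11: [PARSE:-, VALIDATE:-, TRANSFORM:-, EMIT:-] out:P6(v=24); in:-
P4: arrives tick 5, valid=True (id=4, id%2=0), emit tick 9, final value 68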